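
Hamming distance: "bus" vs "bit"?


Comparing character by character (same length = 3):
  Pos 0: 'b' vs 'b' =
  Pos 1: 'u' vs 'i' !=
  Pos 2: 's' vs 't' !=
Hamming distance = 2


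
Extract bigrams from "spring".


Word: "spring" (length 6)
Number of bigrams = 6 - 2 + 1 = 5
  Position 0: "sp"
  Position 1: "pr"
  Position 2: "ri"
  Position 3: "in"
  Position 4: "ng"
Bigrams = "sp", "pr", "ri", "in", "ng"


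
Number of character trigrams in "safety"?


Word: "safety" (length 6)
Number of 3-grams = length - 3 + 1 = 6 - 3 + 1
= 4


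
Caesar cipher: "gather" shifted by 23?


Word: "gather"
Shift: 23
Each letter → (letter + shift) mod 26:
  'g' (6) + 23 = 3 → 'd'
  'a' (0) + 23 = 23 → 'x'
  't' (19) + 23 = 16 → 'q'
  'h' (7) + 23 = 4 → 'e'
  'e' (4) + 23 = 1 → 'b'
  'r' (17) + 23 = 14 → 'o'
Result = "dxqebo"


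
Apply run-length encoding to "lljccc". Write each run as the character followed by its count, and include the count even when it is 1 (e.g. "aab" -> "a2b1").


String: "lljccc"
Scanning for consecutive runs:
  'l' x 2
  'j' x 1
  'c' x 3
RLE = "l2j1c3"


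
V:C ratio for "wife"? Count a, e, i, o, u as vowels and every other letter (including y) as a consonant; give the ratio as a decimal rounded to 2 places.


Word: "wife"
Vowels (a,e,i,o,u): 2
Consonants: 2
Ratio = 2/2
= 1.00


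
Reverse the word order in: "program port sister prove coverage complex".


Original: "program port sister prove coverage complex"
Words (1..n): program | port | sister | prove | coverage | complex
Reversed (n..1): complex | coverage | prove | sister | port | program
Result = "complex coverage prove sister port program"


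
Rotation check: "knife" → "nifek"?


Word: "knife", Candidate: "nifek"
Method: check if candidate is substring of word+word
"knifeknife" contains "nifek"? Yes
Is rotation = Yes


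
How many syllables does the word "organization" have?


Word: "organization"
Syllable breakdown: or | gan | i | za | tion
Counting: 5 parts
= 5 syllables


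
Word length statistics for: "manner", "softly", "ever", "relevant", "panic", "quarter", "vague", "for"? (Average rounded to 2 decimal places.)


Lengths: "manner"=6, "softly"=6, "ever"=4, "relevant"=8, "panic"=5, "quarter"=7, "vague"=5, "for"=3
Sum = 44, Count = 8
Average = 44/8 = 5.50
= avg=5.50, min=3, max=8


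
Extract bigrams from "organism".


Word: "organism" (length 8)
Number of bigrams = 8 - 2 + 1 = 7
  Position 0: "or"
  Position 1: "rg"
  Position 2: "ga"
  Position 3: "an"
  Position 4: "ni"
  Position 5: "is"
  Position 6: "sm"
Bigrams = "or", "rg", "ga", "an", "ni", "is", "sm"


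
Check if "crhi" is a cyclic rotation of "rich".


Word: "rich", Candidate: "crhi"
Method: check if candidate is substring of word+word
"richrich" contains "crhi"? No
Is rotation = No


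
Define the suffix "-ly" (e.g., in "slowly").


Suffix: -ly
As in: slowly -> slow + -ly
Meaning = in a manner


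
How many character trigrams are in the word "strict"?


Word: "strict" (length 6)
Number of 3-grams = length - 3 + 1 = 6 - 3 + 1
= 4


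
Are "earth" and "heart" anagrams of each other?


Word 1: "earth" → sorted: aehrt
Word 2: "heart" → sorted: aehrt
Same letters? aehrt == aehrt
Anagram = Yes


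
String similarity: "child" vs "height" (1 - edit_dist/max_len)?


Word 1: "child" (length 5)
Word 2: "height" (length 6)
One optimal edit sequence:
  1. substitute 'c' -> 'h'  (+1)
  2. substitute 'h' -> 'e'  (+1)
  3. keep 'i'
  4. insert 'g'  (+1)
  5. substitute 'l' -> 'h'  (+1)
  6. substitute 'd' -> 't'  (+1)
Edit distance = 5
Max length = max(5, 6) = 6
Similarity = 1 - 5/6
= 0.1667


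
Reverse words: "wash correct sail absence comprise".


Original: "wash correct sail absence comprise"
Words (1..n): wash | correct | sail | absence | comprise
Reversed (n..1): comprise | absence | sail | correct | wash
Result = "comprise absence sail correct wash"


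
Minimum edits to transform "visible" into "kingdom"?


Word 1: "visible" (length 7)
Word 2: "kingdom" (length 7)
One optimal edit sequence (insert/delete/substitute each cost 1):
  1. substitute 'v' -> 'k'  (+1)
  2. keep 'i'
  3. substitute 's' -> 'n'  (+1)
  4. substitute 'i' -> 'g'  (+1)
  5. substitute 'b' -> 'd'  (+1)
  6. substitute 'l' -> 'o'  (+1)
  7. substitute 'e' -> 'm'  (+1)
Total edit operations: 6
Edit distance = 6


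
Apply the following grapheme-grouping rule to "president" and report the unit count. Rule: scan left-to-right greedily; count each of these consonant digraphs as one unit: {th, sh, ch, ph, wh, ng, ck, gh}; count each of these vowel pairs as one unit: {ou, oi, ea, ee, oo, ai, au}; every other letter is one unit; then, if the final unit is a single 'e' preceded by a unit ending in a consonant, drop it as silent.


Word: "president" (9 letters)
Left-to-right scan:
  1. 'p' (letter)
  2. 'r' (letter)
  3. 'e' (letter)
  4. 's' (letter)
  5. 'i' (letter)
  6. 'd' (letter)
  7. 'e' (letter)
  8. 'n' (letter)
  9. 't' (letter)
Units from scan: 9
Sound units = 9 units


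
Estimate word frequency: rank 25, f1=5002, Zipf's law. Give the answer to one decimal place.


Zipf's law: f(r) = f(1) / r
f(1) = 5002
f(25) = 5002 / 25
= 200.1 occurrences


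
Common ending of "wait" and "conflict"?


Word 1: "wait"
Word 2: "conflict"
Comparing from end:
  Pos -1: 't' == 't'
  Pos -2: 'i' != 'c' (stop)
LCS = "t" (length 1)


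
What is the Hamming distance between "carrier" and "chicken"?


Comparing character by character (same length = 7):
  Pos 0: 'c' vs 'c' =
  Pos 1: 'a' vs 'h' !=
  Pos 2: 'r' vs 'i' !=
  Pos 3: 'r' vs 'c' !=
  Pos 4: 'i' vs 'k' !=
  Pos 5: 'e' vs 'e' =
  Pos 6: 'r' vs 'n' !=
Hamming distance = 5


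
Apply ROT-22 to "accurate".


Word: "accurate"
Shift: 22
Each letter → (letter + shift) mod 26:
  'a' (0) + 22 = 22 → 'w'
  'c' (2) + 22 = 24 → 'y'
  'c' (2) + 22 = 24 → 'y'
  'u' (20) + 22 = 16 → 'q'
  'r' (17) + 22 = 13 → 'n'
  'a' (0) + 22 = 22 → 'w'
  't' (19) + 22 = 15 → 'p'
  'e' (4) + 22 = 0 → 'a'
Result = "wyyqnwpa"


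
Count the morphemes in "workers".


Word: "workers"
Morphemes: work / -er / -s
Each morpheme carries meaning
= 3 morphemes


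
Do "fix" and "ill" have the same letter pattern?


Pattern of "fix": [0, 1, 2]
Pattern of "ill": [0, 1, 1]
Patterns do not match
Same pattern = No


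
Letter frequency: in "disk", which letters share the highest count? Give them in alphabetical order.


Word: "disk"
Letter counts:
  'd': 1
  'i': 1
  'k': 1
  's': 1
Maximum count = 1
Most frequent = 'd', 'i', 'k', 's' (1 time each)


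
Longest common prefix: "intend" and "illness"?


Word 1: "intend"
Word 2: "illness"
Comparing from start:
  Pos 0: 'i' == 'i'
  Pos 1: 'n' != 'l' (stop)
LCP = "i" (length 1)


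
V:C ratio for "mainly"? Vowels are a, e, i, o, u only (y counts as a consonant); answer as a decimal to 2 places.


Word: "mainly"
Vowels (a,e,i,o,u): 2
Consonants: 4
Ratio = 2/4
= 0.50


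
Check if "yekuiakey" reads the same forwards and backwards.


Word: "yekuiakey"
Reversed: "yekaiukey"
Forward == Backward? yekuiakey != yekaiukey
Palindrome = No


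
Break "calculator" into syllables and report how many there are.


Word: "calculator"
Syllable breakdown: cal / cu / la / tor
Counting: 4 parts
= 4 syllables


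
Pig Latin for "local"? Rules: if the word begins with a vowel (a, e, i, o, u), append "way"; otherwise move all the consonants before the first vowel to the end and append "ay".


Word: "local"
Starts with consonant(s) → move to end, add 'ay'
Consonant cluster: "l"
Pig Latin = "ocallay"


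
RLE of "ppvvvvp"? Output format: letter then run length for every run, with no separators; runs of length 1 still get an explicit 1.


String: "ppvvvvp"
Scanning for consecutive runs:
  'p' x 2
  'v' x 4
  'p' x 1
RLE = "p2v4p1"


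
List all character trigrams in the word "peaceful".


Word: "peaceful" (length 8)
Number of trigrams = 8 - 3 + 1 = 6
  Position 0: "pea"
  Position 1: "eac"
  Position 2: "ace"
  Position 3: "cef"
  Position 4: "efu"
  Position 5: "ful"
Trigrams = "pea", "eac", "ace", "cef", "efu", "ful"


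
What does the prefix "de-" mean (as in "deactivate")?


Prefix: de-
Example: deactivate = de- + activate
Meaning = remove / reverse


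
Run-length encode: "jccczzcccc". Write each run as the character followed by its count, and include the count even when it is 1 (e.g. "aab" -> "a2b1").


String: "jccczzcccc"
Scanning for consecutive runs:
  'j' x 1
  'c' x 3
  'z' x 2
  'c' x 4
RLE = "j1c3z2c4"


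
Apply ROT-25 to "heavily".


Word: "heavily"
Shift: 25
Each letter → (letter + shift) mod 26:
  'h' (7) + 25 = 6 → 'g'
  'e' (4) + 25 = 3 → 'd'
  'a' (0) + 25 = 25 → 'z'
  'v' (21) + 25 = 20 → 'u'
  'i' (8) + 25 = 7 → 'h'
  'l' (11) + 25 = 10 → 'k'
  'y' (24) + 25 = 23 → 'x'
Result = "gdzuhkx"


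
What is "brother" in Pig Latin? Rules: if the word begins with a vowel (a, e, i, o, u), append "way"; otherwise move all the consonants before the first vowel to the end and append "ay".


Word: "brother"
Starts with consonant(s) → move to end, add 'ay'
Consonant cluster: "br"
Pig Latin = "otherbray"


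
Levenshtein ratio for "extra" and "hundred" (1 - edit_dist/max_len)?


Word 1: "extra" (length 5)
Word 2: "hundred" (length 7)
One optimal edit sequence:
  1. insert 'h'  (+1)
  2. substitute 'e' -> 'u'  (+1)
  3. substitute 'x' -> 'n'  (+1)
  4. substitute 't' -> 'd'  (+1)
  5. keep 'r'
  6. insert 'e'  (+1)
  7. substitute 'a' -> 'd'  (+1)
Edit distance = 6
Max length = max(5, 7) = 7
Similarity = 1 - 6/7
= 0.1429


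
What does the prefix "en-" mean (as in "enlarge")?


Prefix: en-
As in: enlarge -> en- + large
Meaning = cause to / put into


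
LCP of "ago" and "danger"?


Word 1: "ago"
Word 2: "danger"
Comparing from start:
  Pos 0: 'a' != 'd' (stop)
LCP = "" (length 0)


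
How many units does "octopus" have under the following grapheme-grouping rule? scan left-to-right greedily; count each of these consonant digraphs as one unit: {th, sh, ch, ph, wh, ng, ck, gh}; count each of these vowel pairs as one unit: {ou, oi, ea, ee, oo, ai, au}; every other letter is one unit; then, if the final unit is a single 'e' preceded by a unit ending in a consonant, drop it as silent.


Word: "octopus" (7 letters)
Left-to-right scan:
  [1] 'o' (letter)
  [2] 'c' (letter)
  [3] 't' (letter)
  [4] 'o' (letter)
  [5] 'p' (letter)
  [6] 'u' (letter)
  [7] 's' (letter)
Units from scan: 7
Sound units = 7 units


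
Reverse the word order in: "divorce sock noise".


Original: "divorce sock noise"
Words (1..n): divorce | sock | noise
Reversed (n..1): noise | sock | divorce
Result = "noise sock divorce"


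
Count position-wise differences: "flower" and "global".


Comparing character by character (same length = 6):
  Pos 0: 'f' vs 'g' !=
  Pos 1: 'l' vs 'l' =
  Pos 2: 'o' vs 'o' =
  Pos 3: 'w' vs 'b' !=
  Pos 4: 'e' vs 'a' !=
  Pos 5: 'r' vs 'l' !=
Hamming distance = 4


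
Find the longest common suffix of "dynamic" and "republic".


Word 1: "dynamic"
Word 2: "republic"
Comparing from end:
  Pos -1: 'c' == 'c'
  Pos -2: 'i' == 'i'
  Pos -3: 'm' != 'l' (stop)
LCS = "ic" (length 2)


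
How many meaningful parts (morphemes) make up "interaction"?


Word: "interaction"
Morphemes: inter- | act | -ion
Each morpheme carries meaning
= 3 morphemes


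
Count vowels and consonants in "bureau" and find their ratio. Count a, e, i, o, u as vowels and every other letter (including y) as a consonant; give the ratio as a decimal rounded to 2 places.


Word: "bureau"
Vowels (a,e,i,o,u): 4
Consonants: 2
Ratio = 4/2
= 2.00


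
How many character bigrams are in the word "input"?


Word: "input" (length 5)
Number of 2-grams = length - 2 + 1 = 5 - 2 + 1
= 4


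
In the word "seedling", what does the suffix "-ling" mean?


Suffix: -ling
Example: seedling = seed + -ling
Meaning = small / young


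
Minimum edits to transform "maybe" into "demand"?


Word 1: "maybe" (length 5)
Word 2: "demand" (length 6)
One optimal edit sequence (insert/delete/substitute each cost 1):
  1. insert 'd'  (+1)
  2. insert 'e'  (+1)
  3. keep 'm'
  4. keep 'a'
  5. delete 'y'  (+1)
  6. substitute 'b' -> 'n'  (+1)
  7. substitute 'e' -> 'd'  (+1)
Total edit operations: 5
Edit distance = 5


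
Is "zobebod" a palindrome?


Word: "zobebod"
Reversed: "dobeboz"
Forward == Backward? zobebod != dobeboz
Palindrome = No


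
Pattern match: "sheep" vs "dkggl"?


Pattern of "sheep": [0, 1, 2, 2, 3]
Pattern of "dkggl": [0, 1, 2, 2, 3]
Patterns match
Same pattern = Yes


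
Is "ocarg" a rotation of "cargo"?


Word: "cargo", Candidate: "ocarg"
Method: check if candidate is substring of word+word
"cargocargo" contains "ocarg"? Yes
Is rotation = Yes


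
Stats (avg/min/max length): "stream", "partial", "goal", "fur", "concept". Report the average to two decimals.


Lengths: "stream"=6, "partial"=7, "goal"=4, "fur"=3, "concept"=7
Sum = 27, Count = 5
Average = 27/5 = 5.40
= avg=5.40, min=3, max=7


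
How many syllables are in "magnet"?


Word: "magnet"
Syllable breakdown: mag · net
Counting: 2 parts
= 2 syllables


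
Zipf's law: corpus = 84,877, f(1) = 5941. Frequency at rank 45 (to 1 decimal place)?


Zipf's law: f(r) = f(1) / r
f(1) = 5941
f(45) = 5941 / 45
= 132.0 occurrences


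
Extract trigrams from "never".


Word: "never" (length 5)
Number of trigrams = 5 - 3 + 1 = 3
  Position 0: "nev"
  Position 1: "eve"
  Position 2: "ver"
Trigrams = "nev", "eve", "ver"


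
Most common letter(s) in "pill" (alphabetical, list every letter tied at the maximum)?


Word: "pill"
Letter counts:
  'i': 1
  'l': 2
  'p': 1
Maximum count = 2
Most frequent = 'l' (2 times each)


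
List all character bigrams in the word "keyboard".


Word: "keyboard" (length 8)
Number of bigrams = 8 - 2 + 1 = 7
  Position 0: "ke"
  Position 1: "ey"
  Position 2: "yb"
  Position 3: "bo"
  Position 4: "oa"
  Position 5: "ar"
  Position 6: "rd"
Bigrams = "ke", "ey", "yb", "bo", "oa", "ar", "rd"


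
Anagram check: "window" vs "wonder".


Word 1: "window" → sorted: dinoww
Word 2: "wonder" → sorted: denorw
Same letters? dinoww != denorw
Anagram = No


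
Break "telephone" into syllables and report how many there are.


Word: "telephone"
Syllable breakdown: tel · e · phone
Counting: 3 parts
= 3 syllables


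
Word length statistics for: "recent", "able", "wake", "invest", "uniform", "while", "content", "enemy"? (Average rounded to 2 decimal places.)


Lengths: "recent"=6, "able"=4, "wake"=4, "invest"=6, "uniform"=7, "while"=5, "content"=7, "enemy"=5
Sum = 44, Count = 8
Average = 44/8 = 5.50
= avg=5.50, min=4, max=7


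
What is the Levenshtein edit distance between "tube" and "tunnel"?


Word 1: "tube" (length 4)
Word 2: "tunnel" (length 6)
One optimal edit sequence (insert/delete/substitute each cost 1):
  1. keep 't'
  2. keep 'u'
  3. insert 'n'  (+1)
  4. substitute 'b' -> 'n'  (+1)
  5. keep 'e'
  6. insert 'l'  (+1)
Total edit operations: 3
Edit distance = 3


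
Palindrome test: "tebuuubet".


Word: "tebuuubet"
Reversed: "tebuuubet"
Forward == Backward? tebuuubet == tebuuubet
Palindrome = Yes


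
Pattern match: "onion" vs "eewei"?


Pattern of "onion": [0, 1, 2, 0, 1]
Pattern of "eewei": [0, 0, 1, 0, 2]
Patterns do not match
Same pattern = No


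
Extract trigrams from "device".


Word: "device" (length 6)
Number of trigrams = 6 - 3 + 1 = 4
  Position 0: "dev"
  Position 1: "evi"
  Position 2: "vic"
  Position 3: "ice"
Trigrams = "dev", "evi", "vic", "ice"


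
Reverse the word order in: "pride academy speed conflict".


Original: "pride academy speed conflict"
Words (1..n): pride | academy | speed | conflict
Reversed (n..1): conflict | speed | academy | pride
Result = "conflict speed academy pride"


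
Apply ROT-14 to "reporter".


Word: "reporter"
Shift: 14
Each letter → (letter + shift) mod 26:
  'r' (17) + 14 = 5 → 'f'
  'e' (4) + 14 = 18 → 's'
  'p' (15) + 14 = 3 → 'd'
  'o' (14) + 14 = 2 → 'c'
  'r' (17) + 14 = 5 → 'f'
  't' (19) + 14 = 7 → 'h'
  'e' (4) + 14 = 18 → 's'
  'r' (17) + 14 = 5 → 'f'
Result = "fsdcfhsf"


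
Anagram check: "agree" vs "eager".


Word 1: "agree" → sorted: aeegr
Word 2: "eager" → sorted: aeegr
Same letters? aeegr == aeegr
Anagram = Yes


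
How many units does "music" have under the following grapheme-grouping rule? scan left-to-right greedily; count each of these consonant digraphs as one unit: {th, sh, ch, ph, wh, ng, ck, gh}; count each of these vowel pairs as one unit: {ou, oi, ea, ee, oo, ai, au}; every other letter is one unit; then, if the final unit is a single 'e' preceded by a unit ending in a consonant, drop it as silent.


Word: "music" (5 letters)
Left-to-right scan:
  (1) 'm' (letter)
  (2) 'u' (letter)
  (3) 's' (letter)
  (4) 'i' (letter)
  (5) 'c' (letter)
Units from scan: 5
Sound units = 5 units


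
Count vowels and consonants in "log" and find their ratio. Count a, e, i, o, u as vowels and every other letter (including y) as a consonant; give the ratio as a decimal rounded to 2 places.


Word: "log"
Vowels (a,e,i,o,u): 1
Consonants: 2
Ratio = 1/2
= 0.50


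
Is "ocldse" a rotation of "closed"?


Word: "closed", Candidate: "ocldse"
Method: check if candidate is substring of word+word
"closedclosed" contains "ocldse"? No
Is rotation = No


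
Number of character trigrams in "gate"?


Word: "gate" (length 4)
Number of 3-grams = length - 3 + 1 = 4 - 3 + 1
= 2


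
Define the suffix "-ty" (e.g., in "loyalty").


Suffix: -ty
Example: loyalty (loyal + -ty)
Meaning = quality of


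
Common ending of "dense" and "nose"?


Word 1: "dense"
Word 2: "nose"
Comparing from end:
  Pos -1: 'e' == 'e'
  Pos -2: 's' == 's'
  Pos -3: 'n' != 'o' (stop)
LCS = "se" (length 2)


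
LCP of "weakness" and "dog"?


Word 1: "weakness"
Word 2: "dog"
Comparing from start:
  Pos 0: 'w' != 'd' (stop)
LCP = "" (length 0)


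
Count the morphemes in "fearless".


Word: "fearless"
Morphemes: fear / -less
Each morpheme carries meaning
= 2 morphemes


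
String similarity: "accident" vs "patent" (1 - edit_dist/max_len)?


Word 1: "accident" (length 8)
Word 2: "patent" (length 6)
One optimal edit sequence:
  1. delete 'a'  (+1)
  2. delete 'c'  (+1)
  3. substitute 'c' -> 'p'  (+1)
  4. substitute 'i' -> 'a'  (+1)
  5. substitute 'd' -> 't'  (+1)
  6. keep 'e'
  7. keep 'n'
  8. keep 't'
Edit distance = 5
Max length = max(8, 6) = 8
Similarity = 1 - 5/8
= 0.3750


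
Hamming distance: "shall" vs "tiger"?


Comparing character by character (same length = 5):
  Pos 0: 's' vs 't' !=
  Pos 1: 'h' vs 'i' !=
  Pos 2: 'a' vs 'g' !=
  Pos 3: 'l' vs 'e' !=
  Pos 4: 'l' vs 'r' !=
Hamming distance = 5


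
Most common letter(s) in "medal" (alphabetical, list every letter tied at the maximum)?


Word: "medal"
Letter counts:
  'a': 1
  'd': 1
  'e': 1
  'l': 1
  'm': 1
Maximum count = 1
Most frequent = 'a', 'd', 'e', 'l', 'm' (1 time each)


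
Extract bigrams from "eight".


Word: "eight" (length 5)
Number of bigrams = 5 - 2 + 1 = 4
  Position 0: "ei"
  Position 1: "ig"
  Position 2: "gh"
  Position 3: "ht"
Bigrams = "ei", "ig", "gh", "ht"


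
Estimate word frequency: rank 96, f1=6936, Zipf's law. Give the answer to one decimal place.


Zipf's law: f(r) = f(1) / r
f(1) = 6936
f(96) = 6936 / 96
= 72.3 occurrences


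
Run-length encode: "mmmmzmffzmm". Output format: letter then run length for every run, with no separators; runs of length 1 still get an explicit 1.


String: "mmmmzmffzmm"
Scanning for consecutive runs:
  'm' x 4
  'z' x 1
  'm' x 1
  'f' x 2
  'z' x 1
  'm' x 2
RLE = "m4z1m1f2z1m2"


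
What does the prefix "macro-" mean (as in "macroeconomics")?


Prefix: macro-
As in: macroeconomics -> macro- + economics
Meaning = large


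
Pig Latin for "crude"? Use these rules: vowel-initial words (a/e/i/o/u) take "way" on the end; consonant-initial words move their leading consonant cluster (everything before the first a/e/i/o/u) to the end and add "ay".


Word: "crude"
Starts with consonant(s) → move to end, add 'ay'
Consonant cluster: "cr"
Pig Latin = "udecray"


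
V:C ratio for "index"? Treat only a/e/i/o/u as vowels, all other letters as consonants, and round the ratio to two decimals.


Word: "index"
Vowels (a,e,i,o,u): 2
Consonants: 3
Ratio = 2/3
= 0.67


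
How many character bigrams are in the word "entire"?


Word: "entire" (length 6)
Number of 2-grams = length - 2 + 1 = 6 - 2 + 1
= 5


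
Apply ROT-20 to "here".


Word: "here"
Shift: 20
Each letter → (letter + shift) mod 26:
  'h' (7) + 20 = 1 → 'b'
  'e' (4) + 20 = 24 → 'y'
  'r' (17) + 20 = 11 → 'l'
  'e' (4) + 20 = 24 → 'y'
Result = "byly"


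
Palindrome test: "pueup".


Word: "pueup"
Reversed: "pueup"
Forward == Backward? pueup == pueup
Palindrome = Yes


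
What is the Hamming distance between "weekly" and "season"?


Comparing character by character (same length = 6):
  Pos 0: 'w' vs 's' !=
  Pos 1: 'e' vs 'e' =
  Pos 2: 'e' vs 'a' !=
  Pos 3: 'k' vs 's' !=
  Pos 4: 'l' vs 'o' !=
  Pos 5: 'y' vs 'n' !=
Hamming distance = 5


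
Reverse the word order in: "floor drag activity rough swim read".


Original: "floor drag activity rough swim read"
Words (1..n): floor | drag | activity | rough | swim | read
Reversed (n..1): read | swim | rough | activity | drag | floor
Result = "read swim rough activity drag floor"


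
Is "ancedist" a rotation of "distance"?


Word: "distance", Candidate: "ancedist"
Method: check if candidate is substring of word+word
"distancedistance" contains "ancedist"? Yes
Is rotation = Yes


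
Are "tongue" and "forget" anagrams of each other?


Word 1: "tongue" → sorted: egnotu
Word 2: "forget" → sorted: efgort
Same letters? egnotu != efgort
Anagram = No


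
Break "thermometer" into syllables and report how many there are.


Word: "thermometer"
Syllable breakdown: ther · mom · e · ter
Counting: 4 parts
= 4 syllables


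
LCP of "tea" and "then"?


Word 1: "tea"
Word 2: "then"
Comparing from start:
  Pos 0: 't' == 't'
  Pos 1: 'e' != 'h' (stop)
LCP = "t" (length 1)


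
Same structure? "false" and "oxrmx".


Pattern of "false": [0, 1, 2, 3, 4]
Pattern of "oxrmx": [0, 1, 2, 3, 1]
Patterns do not match
Same pattern = No


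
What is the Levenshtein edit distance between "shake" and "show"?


Word 1: "shake" (length 5)
Word 2: "show" (length 4)
One optimal edit sequence (insert/delete/substitute each cost 1):
  1. keep 's'
  2. keep 'h'
  3. delete 'a'  (+1)
  4. substitute 'k' -> 'o'  (+1)
  5. substitute 'e' -> 'w'  (+1)
Total edit operations: 3
Edit distance = 3


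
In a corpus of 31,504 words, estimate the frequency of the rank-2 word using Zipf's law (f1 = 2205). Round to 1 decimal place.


Zipf's law: f(r) = f(1) / r
f(1) = 2205
f(2) = 2205 / 2
= 1102.5 occurrences


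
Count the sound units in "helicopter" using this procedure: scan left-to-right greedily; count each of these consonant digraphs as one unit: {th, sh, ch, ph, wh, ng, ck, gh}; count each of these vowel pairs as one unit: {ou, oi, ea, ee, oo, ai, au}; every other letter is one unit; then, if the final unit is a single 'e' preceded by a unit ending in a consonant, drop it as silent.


Word: "helicopter" (10 letters)
Left-to-right scan:
  [1] 'h' (letter)
  [2] 'e' (letter)
  [3] 'l' (letter)
  [4] 'i' (letter)
  [5] 'c' (letter)
  [6] 'o' (letter)
  [7] 'p' (letter)
  [8] 't' (letter)
  [9] 'e' (letter)
  [10] 'r' (letter)
Units from scan: 10
Sound units = 10 units


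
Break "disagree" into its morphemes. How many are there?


Word: "disagree"
Morphemes: dis- | agree
Each morpheme carries meaning
= 2 morphemes


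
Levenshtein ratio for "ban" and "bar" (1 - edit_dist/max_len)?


Word 1: "ban" (length 3)
Word 2: "bar" (length 3)
One optimal edit sequence:
  1. keep 'b'
  2. keep 'a'
  3. substitute 'n' -> 'r'  (+1)
Edit distance = 1
Max length = max(3, 3) = 3
Similarity = 1 - 1/3
= 0.6667


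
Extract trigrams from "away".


Word: "away" (length 4)
Number of trigrams = 4 - 3 + 1 = 2
  Position 0: "awa"
  Position 1: "way"
Trigrams = "awa", "way"


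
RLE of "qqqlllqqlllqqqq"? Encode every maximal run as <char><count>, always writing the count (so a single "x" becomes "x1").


String: "qqqlllqqlllqqqq"
Scanning for consecutive runs:
  'q' x 3
  'l' x 3
  'q' x 2
  'l' x 3
  'q' x 4
RLE = "q3l3q2l3q4"


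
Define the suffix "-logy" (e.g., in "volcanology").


Suffix: -logy
Example: volcanology = volcano + -logy
Meaning = study of


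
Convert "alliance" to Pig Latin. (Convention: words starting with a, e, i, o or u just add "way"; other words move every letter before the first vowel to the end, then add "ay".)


Word: "alliance"
Starts with vowel → add 'way'
Pig Latin = "allianceway"


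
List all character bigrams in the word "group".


Word: "group" (length 5)
Number of bigrams = 5 - 2 + 1 = 4
  Position 0: "gr"
  Position 1: "ro"
  Position 2: "ou"
  Position 3: "up"
Bigrams = "gr", "ro", "ou", "up"


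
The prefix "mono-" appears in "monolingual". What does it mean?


Prefix: mono-
As in: monolingual -> mono- + lingual
Meaning = one


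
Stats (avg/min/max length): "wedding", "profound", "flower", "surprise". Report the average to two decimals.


Lengths: "wedding"=7, "profound"=8, "flower"=6, "surprise"=8
Sum = 29, Count = 4
Average = 29/4 = 7.25
= avg=7.25, min=6, max=8


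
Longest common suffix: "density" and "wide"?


Word 1: "density"
Word 2: "wide"
Comparing from end:
  Pos -1: 'y' != 'e' (stop)
LCS = "" (length 0)


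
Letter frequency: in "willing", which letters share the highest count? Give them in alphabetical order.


Word: "willing"
Letter counts:
  'g': 1
  'i': 2
  'l': 2
  'n': 1
  'w': 1
Maximum count = 2
Most frequent = 'i', 'l' (2 times each)


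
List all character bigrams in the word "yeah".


Word: "yeah" (length 4)
Number of bigrams = 4 - 2 + 1 = 3
  Position 0: "ye"
  Position 1: "ea"
  Position 2: "ah"
Bigrams = "ye", "ea", "ah"


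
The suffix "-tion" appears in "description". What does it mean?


Suffix: -tion
Example: description = describe + -tion, with a spelling change
Meaning = act or process


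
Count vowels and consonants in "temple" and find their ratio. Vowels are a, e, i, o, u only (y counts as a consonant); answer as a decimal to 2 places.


Word: "temple"
Vowels (a,e,i,o,u): 2
Consonants: 4
Ratio = 2/4
= 0.50


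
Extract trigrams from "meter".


Word: "meter" (length 5)
Number of trigrams = 5 - 3 + 1 = 3
  Position 0: "met"
  Position 1: "ete"
  Position 2: "ter"
Trigrams = "met", "ete", "ter"


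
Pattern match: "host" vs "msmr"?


Pattern of "host": [0, 1, 2, 3]
Pattern of "msmr": [0, 1, 0, 2]
Patterns do not match
Same pattern = No


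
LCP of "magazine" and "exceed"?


Word 1: "magazine"
Word 2: "exceed"
Comparing from start:
  Pos 0: 'm' != 'e' (stop)
LCP = "" (length 0)


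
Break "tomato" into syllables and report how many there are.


Word: "tomato"
Syllable breakdown: to / ma / to
Counting: 3 parts
= 3 syllables


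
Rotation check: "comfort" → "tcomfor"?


Word: "comfort", Candidate: "tcomfor"
Method: check if candidate is substring of word+word
"comfortcomfort" contains "tcomfor"? Yes
Is rotation = Yes


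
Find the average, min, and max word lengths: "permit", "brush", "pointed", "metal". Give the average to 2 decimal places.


Lengths: "permit"=6, "brush"=5, "pointed"=7, "metal"=5
Sum = 23, Count = 4
Average = 23/4 = 5.75
= avg=5.75, min=5, max=7


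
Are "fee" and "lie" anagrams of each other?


Word 1: "fee" → sorted: eef
Word 2: "lie" → sorted: eil
Same letters? eef != eil
Anagram = No


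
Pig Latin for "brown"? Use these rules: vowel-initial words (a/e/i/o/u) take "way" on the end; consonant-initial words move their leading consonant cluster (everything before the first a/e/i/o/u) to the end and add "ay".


Word: "brown"
Starts with consonant(s) → move to end, add 'ay'
Consonant cluster: "br"
Pig Latin = "ownbray"


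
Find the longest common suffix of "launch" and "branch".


Word 1: "launch"
Word 2: "branch"
Comparing from end:
  Pos -1: 'h' == 'h'
  Pos -2: 'c' == 'c'
  Pos -3: 'n' == 'n'
  Pos -4: 'u' != 'a' (stop)
LCS = "nch" (length 3)


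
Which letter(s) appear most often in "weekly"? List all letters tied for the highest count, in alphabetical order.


Word: "weekly"
Letter counts:
  'e': 2
  'k': 1
  'l': 1
  'w': 1
  'y': 1
Maximum count = 2
Most frequent = 'e' (2 times each)


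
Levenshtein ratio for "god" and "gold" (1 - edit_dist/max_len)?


Word 1: "god" (length 3)
Word 2: "gold" (length 4)
One optimal edit sequence:
  1. keep 'g'
  2. keep 'o'
  3. insert 'l'  (+1)
  4. keep 'd'
Edit distance = 1
Max length = max(3, 4) = 4
Similarity = 1 - 1/4
= 0.7500


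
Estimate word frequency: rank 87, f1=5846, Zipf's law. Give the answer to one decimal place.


Zipf's law: f(r) = f(1) / r
f(1) = 5846
f(87) = 5846 / 87
= 67.2 occurrences


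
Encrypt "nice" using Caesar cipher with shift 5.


Word: "nice"
Shift: 5
Each letter → (letter + shift) mod 26:
  'n' (13) + 5 = 18 → 's'
  'i' (8) + 5 = 13 → 'n'
  'c' (2) + 5 = 7 → 'h'
  'e' (4) + 5 = 9 → 'j'
Result = "snhj"


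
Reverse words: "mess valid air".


Original: "mess valid air"
Words (1..n): mess | valid | air
Reversed (n..1): air | valid | mess
Result = "air valid mess"


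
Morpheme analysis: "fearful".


Word: "fearful"
Morphemes: fear + -ful
Each morpheme carries meaning
= 2 morphemes


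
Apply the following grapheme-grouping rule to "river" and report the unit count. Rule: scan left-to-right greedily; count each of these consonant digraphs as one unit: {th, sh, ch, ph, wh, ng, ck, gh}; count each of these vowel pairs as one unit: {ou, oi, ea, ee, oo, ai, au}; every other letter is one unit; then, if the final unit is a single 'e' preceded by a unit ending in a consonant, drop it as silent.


Word: "river" (5 letters)
Left-to-right scan:
  [1] 'r' (letter)
  [2] 'i' (letter)
  [3] 'v' (letter)
  [4] 'e' (letter)
  [5] 'r' (letter)
Units from scan: 5
Sound units = 5 units


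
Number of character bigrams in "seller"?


Word: "seller" (length 6)
Number of 2-grams = length - 2 + 1 = 6 - 2 + 1
= 5


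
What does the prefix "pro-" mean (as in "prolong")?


Prefix: pro-
Example: prolong (pro- + long)
Meaning = forward / in favor of


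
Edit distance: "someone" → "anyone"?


Word 1: "someone" (length 7)
Word 2: "anyone" (length 6)
One optimal edit sequence (insert/delete/substitute each cost 1):
  1. delete 's'  (+1)
  2. substitute 'o' -> 'a'  (+1)
  3. substitute 'm' -> 'n'  (+1)
  4. substitute 'e' -> 'y'  (+1)
  5. keep 'o'
  6. keep 'n'
  7. keep 'e'
Total edit operations: 4
Edit distance = 4


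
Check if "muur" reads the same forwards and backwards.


Word: "muur"
Reversed: "ruum"
Forward == Backward? muur != ruum
Palindrome = No


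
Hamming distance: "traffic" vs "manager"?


Comparing character by character (same length = 7):
  Pos 0: 't' vs 'm' !=
  Pos 1: 'r' vs 'a' !=
  Pos 2: 'a' vs 'n' !=
  Pos 3: 'f' vs 'a' !=
  Pos 4: 'f' vs 'g' !=
  Pos 5: 'i' vs 'e' !=
  Pos 6: 'c' vs 'r' !=
Hamming distance = 7


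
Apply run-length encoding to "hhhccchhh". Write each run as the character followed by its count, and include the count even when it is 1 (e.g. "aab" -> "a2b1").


String: "hhhccchhh"
Scanning for consecutive runs:
  'h' x 3
  'c' x 3
  'h' x 3
RLE = "h3c3h3"


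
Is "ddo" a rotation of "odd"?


Word: "odd", Candidate: "ddo"
Method: check if candidate is substring of word+word
"oddodd" contains "ddo"? Yes
Is rotation = Yes


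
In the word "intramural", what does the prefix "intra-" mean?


Prefix: intra-
Example: intramural = intra- + mural
Meaning = within


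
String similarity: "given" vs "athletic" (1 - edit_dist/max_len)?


Word 1: "given" (length 5)
Word 2: "athletic" (length 8)
One optimal edit sequence:
  1. insert 'a'  (+1)
  2. substitute 'g' -> 't'  (+1)
  3. substitute 'i' -> 'h'  (+1)
  4. substitute 'v' -> 'l'  (+1)
  5. keep 'e'
  6. insert 't'  (+1)
  7. insert 'i'  (+1)
  8. substitute 'n' -> 'c'  (+1)
Edit distance = 7
Max length = max(5, 8) = 8
Similarity = 1 - 7/8
= 0.1250


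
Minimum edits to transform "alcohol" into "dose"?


Word 1: "alcohol" (length 7)
Word 2: "dose" (length 4)
One optimal edit sequence (insert/delete/substitute each cost 1):
  1. delete 'a'  (+1)
  2. delete 'l'  (+1)
  3. substitute 'c' -> 'd'  (+1)
  4. keep 'o'
  5. delete 'h'  (+1)
  6. substitute 'o' -> 's'  (+1)
  7. substitute 'l' -> 'e'  (+1)
Total edit operations: 6
Edit distance = 6


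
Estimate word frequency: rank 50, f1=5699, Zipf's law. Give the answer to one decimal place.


Zipf's law: f(r) = f(1) / r
f(1) = 5699
f(50) = 5699 / 50
= 114.0 occurrences


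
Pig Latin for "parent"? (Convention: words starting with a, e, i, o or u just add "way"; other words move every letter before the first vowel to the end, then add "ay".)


Word: "parent"
Starts with consonant(s) → move to end, add 'ay'
Consonant cluster: "p"
Pig Latin = "arentpay"


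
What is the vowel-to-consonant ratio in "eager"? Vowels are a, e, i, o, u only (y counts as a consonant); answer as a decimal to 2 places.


Word: "eager"
Vowels (a,e,i,o,u): 3
Consonants: 2
Ratio = 3/2
= 1.50


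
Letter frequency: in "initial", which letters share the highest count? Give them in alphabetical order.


Word: "initial"
Letter counts:
  'a': 1
  'i': 3
  'l': 1
  'n': 1
  't': 1
Maximum count = 3
Most frequent = 'i' (3 times each)


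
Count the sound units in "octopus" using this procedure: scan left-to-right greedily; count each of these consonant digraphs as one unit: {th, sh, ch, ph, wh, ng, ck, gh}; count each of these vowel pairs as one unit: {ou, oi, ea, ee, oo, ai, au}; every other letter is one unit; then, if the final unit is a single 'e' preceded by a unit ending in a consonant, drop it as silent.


Word: "octopus" (7 letters)
Left-to-right scan:
  [1] 'o' (letter)
  [2] 'c' (letter)
  [3] 't' (letter)
  [4] 'o' (letter)
  [5] 'p' (letter)
  [6] 'u' (letter)
  [7] 's' (letter)
Units from scan: 7
Sound units = 7 units


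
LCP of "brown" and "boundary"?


Word 1: "brown"
Word 2: "boundary"
Comparing from start:
  Pos 0: 'b' == 'b'
  Pos 1: 'r' != 'o' (stop)
LCP = "b" (length 1)


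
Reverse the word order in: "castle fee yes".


Original: "castle fee yes"
Words (1..n): castle | fee | yes
Reversed (n..1): yes | fee | castle
Result = "yes fee castle"


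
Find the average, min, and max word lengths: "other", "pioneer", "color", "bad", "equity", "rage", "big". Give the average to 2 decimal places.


Lengths: "other"=5, "pioneer"=7, "color"=5, "bad"=3, "equity"=6, "rage"=4, "big"=3
Sum = 33, Count = 7
Average = 33/7 = 4.71
= avg=4.71, min=3, max=7


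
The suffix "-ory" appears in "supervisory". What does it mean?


Suffix: -ory
As in: supervisory -> supervise + -ory, with a spelling change
Meaning = relating to / place for


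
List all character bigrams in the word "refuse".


Word: "refuse" (length 6)
Number of bigrams = 6 - 2 + 1 = 5
  Position 0: "re"
  Position 1: "ef"
  Position 2: "fu"
  Position 3: "us"
  Position 4: "se"
Bigrams = "re", "ef", "fu", "us", "se"


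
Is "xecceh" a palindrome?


Word: "xecceh"
Reversed: "heccex"
Forward == Backward? xecceh != heccex
Palindrome = No


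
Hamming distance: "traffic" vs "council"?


Comparing character by character (same length = 7):
  Pos 0: 't' vs 'c' !=
  Pos 1: 'r' vs 'o' !=
  Pos 2: 'a' vs 'u' !=
  Pos 3: 'f' vs 'n' !=
  Pos 4: 'f' vs 'c' !=
  Pos 5: 'i' vs 'i' =
  Pos 6: 'c' vs 'l' !=
Hamming distance = 6


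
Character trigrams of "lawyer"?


Word: "lawyer" (length 6)
Number of trigrams = 6 - 3 + 1 = 4
  Position 0: "law"
  Position 1: "awy"
  Position 2: "wye"
  Position 3: "yer"
Trigrams = "law", "awy", "wye", "yer"


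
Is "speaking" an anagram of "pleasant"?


Word 1: "pleasant" → sorted: aaelnpst
Word 2: "speaking" → sorted: aegiknps
Same letters? aaelnpst != aegiknps
Anagram = No


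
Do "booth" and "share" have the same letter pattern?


Pattern of "booth": [0, 1, 1, 2, 3]
Pattern of "share": [0, 1, 2, 3, 4]
Patterns do not match
Same pattern = No


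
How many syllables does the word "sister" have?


Word: "sister"
Syllable breakdown: sis-ter
Counting: 2 parts
= 2 syllables


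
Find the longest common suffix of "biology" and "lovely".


Word 1: "biology"
Word 2: "lovely"
Comparing from end:
  Pos -1: 'y' == 'y'
  Pos -2: 'g' != 'l' (stop)
LCS = "y" (length 1)


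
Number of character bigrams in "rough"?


Word: "rough" (length 5)
Number of 2-grams = length - 2 + 1 = 5 - 2 + 1
= 4


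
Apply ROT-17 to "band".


Word: "band"
Shift: 17
Each letter → (letter + shift) mod 26:
  'b' (1) + 17 = 18 → 's'
  'a' (0) + 17 = 17 → 'r'
  'n' (13) + 17 = 4 → 'e'
  'd' (3) + 17 = 20 → 'u'
Result = "sreu"


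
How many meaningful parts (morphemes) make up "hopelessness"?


Word: "hopelessness"
Morphemes: hope | -less | -ness
Each morpheme carries meaning
= 3 morphemes


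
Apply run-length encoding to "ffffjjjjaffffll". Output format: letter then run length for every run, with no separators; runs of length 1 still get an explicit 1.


String: "ffffjjjjaffffll"
Scanning for consecutive runs:
  'f' x 4
  'j' x 4
  'a' x 1
  'f' x 4
  'l' x 2
RLE = "f4j4a1f4l2"


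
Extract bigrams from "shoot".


Word: "shoot" (length 5)
Number of bigrams = 5 - 2 + 1 = 4
  Position 0: "sh"
  Position 1: "ho"
  Position 2: "oo"
  Position 3: "ot"
Bigrams = "sh", "ho", "oo", "ot"


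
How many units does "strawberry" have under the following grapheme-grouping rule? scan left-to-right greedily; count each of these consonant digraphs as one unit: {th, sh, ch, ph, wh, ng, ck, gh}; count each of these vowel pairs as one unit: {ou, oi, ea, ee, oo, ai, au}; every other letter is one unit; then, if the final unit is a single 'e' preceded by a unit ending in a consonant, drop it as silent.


Word: "strawberry" (10 letters)
Left-to-right scan:
  1. 's' (letter)
  2. 't' (letter)
  3. 'r' (letter)
  4. 'a' (letter)
  5. 'w' (letter)
  6. 'b' (letter)
  7. 'e' (letter)
  8. 'r' (letter)
  9. 'r' (letter)
  10. 'y' (letter)
Units from scan: 10
Sound units = 10 units


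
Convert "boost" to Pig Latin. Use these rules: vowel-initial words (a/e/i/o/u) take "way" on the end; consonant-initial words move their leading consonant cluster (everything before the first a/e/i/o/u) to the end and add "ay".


Word: "boost"
Starts with consonant(s) → move to end, add 'ay'
Consonant cluster: "b"
Pig Latin = "oostbay"


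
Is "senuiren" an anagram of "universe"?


Word 1: "universe" → sorted: eeinrsuv
Word 2: "senuiren" → sorted: eeinnrsu
Same letters? eeinrsuv != eeinnrsu
Anagram = No


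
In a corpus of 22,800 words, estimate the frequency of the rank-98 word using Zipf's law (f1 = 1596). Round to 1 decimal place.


Zipf's law: f(r) = f(1) / r
f(1) = 1596
f(98) = 1596 / 98
= 16.3 occurrences


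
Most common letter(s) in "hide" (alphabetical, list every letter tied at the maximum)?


Word: "hide"
Letter counts:
  'd': 1
  'e': 1
  'h': 1
  'i': 1
Maximum count = 1
Most frequent = 'd', 'e', 'h', 'i' (1 time each)


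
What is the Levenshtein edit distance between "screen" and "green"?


Word 1: "screen" (length 6)
Word 2: "green" (length 5)
One optimal edit sequence (insert/delete/substitute each cost 1):
  1. delete 's'  (+1)
  2. substitute 'c' -> 'g'  (+1)
  3. keep 'r'
  4. keep 'e'
  5. keep 'e'
  6. keep 'n'
Total edit operations: 2
Edit distance = 2
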